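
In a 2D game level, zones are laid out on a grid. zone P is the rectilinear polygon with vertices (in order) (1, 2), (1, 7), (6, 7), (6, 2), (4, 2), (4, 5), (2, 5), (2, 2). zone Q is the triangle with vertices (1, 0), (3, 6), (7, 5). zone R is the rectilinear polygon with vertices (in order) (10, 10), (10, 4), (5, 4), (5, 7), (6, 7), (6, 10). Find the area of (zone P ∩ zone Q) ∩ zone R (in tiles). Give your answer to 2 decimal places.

1.36

The region (zone P ∩ zone Q) ∩ zone R is the polygon with vertices (5.8,4), (5,4), (5,5.5), (6,5.25), (6,4.167).
By the shoelace formula its area is 1.36.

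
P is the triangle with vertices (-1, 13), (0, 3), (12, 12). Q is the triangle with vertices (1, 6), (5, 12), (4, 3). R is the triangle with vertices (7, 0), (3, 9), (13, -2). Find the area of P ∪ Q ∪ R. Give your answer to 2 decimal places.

89.15

By inclusion–exclusion:
Individual areas: |P| = 64.5, |Q| = 15, |R| = 23.
|P∩Q| = 11.8831.
|P∩R| = 1.4569.
|Q∩R| = 1.1386.
|P∩Q∩R| = 1.1244.
|P ∪ Q ∪ R| = 102.5 − 14.4787 + 1.1244 = 89.15.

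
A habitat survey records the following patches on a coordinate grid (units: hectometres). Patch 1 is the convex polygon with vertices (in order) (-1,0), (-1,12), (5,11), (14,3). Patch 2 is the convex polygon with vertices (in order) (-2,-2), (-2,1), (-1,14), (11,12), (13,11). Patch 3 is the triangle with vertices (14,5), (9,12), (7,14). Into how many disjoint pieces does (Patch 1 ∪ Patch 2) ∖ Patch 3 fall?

(Patch 1 ∪ Patch 2) ∖ Patch 3 splits into 2 disjoint pieces (area 148.4644, area 5.9324).

2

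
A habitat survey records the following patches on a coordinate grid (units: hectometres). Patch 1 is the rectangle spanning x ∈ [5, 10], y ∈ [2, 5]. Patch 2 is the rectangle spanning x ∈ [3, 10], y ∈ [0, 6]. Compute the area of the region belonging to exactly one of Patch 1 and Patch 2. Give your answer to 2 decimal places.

|Patch 1∩Patch 2|: x∈[5,10], y∈[2,5] → 5·3 = 15.
|Patch 1 △ Patch 2| = |Patch 1| + |Patch 2| − 2·|Patch 1∩Patch 2| = 15 + 42 − 30 = 27.00.

27.00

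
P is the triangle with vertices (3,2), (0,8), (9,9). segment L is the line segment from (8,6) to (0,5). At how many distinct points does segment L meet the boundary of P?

2

The segment meets the boundary at (1.412,5.176), (6.24,5.78).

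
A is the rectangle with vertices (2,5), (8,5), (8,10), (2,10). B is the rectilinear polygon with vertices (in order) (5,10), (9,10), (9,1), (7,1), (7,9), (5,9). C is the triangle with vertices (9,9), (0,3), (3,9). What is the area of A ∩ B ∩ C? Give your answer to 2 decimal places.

1.00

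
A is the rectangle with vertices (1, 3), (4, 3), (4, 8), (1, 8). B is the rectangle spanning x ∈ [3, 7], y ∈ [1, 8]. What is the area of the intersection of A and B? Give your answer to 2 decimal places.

5.00

|A∩B|: x∈[3,4], y∈[3,8] → 1·5 = 5.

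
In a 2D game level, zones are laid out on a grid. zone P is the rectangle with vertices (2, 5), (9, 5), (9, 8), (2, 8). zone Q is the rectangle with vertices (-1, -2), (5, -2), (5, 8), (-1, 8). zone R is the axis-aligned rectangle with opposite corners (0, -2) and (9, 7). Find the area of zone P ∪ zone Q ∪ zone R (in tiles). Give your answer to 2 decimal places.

By inclusion–exclusion:
Individual areas: |zone P| = 21, |zone Q| = 60, |zone R| = 81.
|zone P∩zone Q|: x∈[2,5], y∈[5,8] → 3·3 = 9.
|zone P∩zone R|: x∈[2,9], y∈[5,7] → 7·2 = 14.
|zone Q∩zone R|: x∈[0,5], y∈[-2,7] → 5·9 = 45.
|zone P∩zone Q∩zone R| = 6.
|zone P ∪ zone Q ∪ zone R| = 162 − 68 + 6 = 100.00.

100.00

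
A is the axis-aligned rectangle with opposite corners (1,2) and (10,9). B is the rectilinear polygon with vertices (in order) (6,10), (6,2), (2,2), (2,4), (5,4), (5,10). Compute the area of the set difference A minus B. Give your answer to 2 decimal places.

|A| = 63, |A∩B| = 13.
|A ∖ B| = |A| − |A∩B| = 63 − 13 = 50.00.

50.00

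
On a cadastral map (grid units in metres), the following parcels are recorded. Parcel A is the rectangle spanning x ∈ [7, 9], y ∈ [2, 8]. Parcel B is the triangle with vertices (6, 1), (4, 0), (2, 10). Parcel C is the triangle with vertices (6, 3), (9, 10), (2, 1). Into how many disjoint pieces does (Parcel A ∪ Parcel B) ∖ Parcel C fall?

(Parcel A ∪ Parcel B) ∖ Parcel C splits into 4 disjoint pieces (area 10.4762, area 0.127, area 3.6364, area 5.0114).

4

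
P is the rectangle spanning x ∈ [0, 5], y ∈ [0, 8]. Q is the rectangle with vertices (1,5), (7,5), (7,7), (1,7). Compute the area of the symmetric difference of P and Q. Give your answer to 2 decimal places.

36.00

|P∩Q|: x∈[1,5], y∈[5,7] → 4·2 = 8.
|P △ Q| = |P| + |Q| − 2·|P∩Q| = 40 + 12 − 16 = 36.00.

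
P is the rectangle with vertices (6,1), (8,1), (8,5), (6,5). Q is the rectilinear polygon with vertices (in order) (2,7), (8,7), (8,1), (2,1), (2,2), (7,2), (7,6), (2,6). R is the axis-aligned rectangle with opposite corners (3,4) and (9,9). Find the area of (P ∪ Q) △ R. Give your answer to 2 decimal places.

33.00

|P ∪ Q| = 19.
|(P ∪ Q) ∩ R| = 8.
|(P ∪ Q) △ R| = 19 + 30 − 16 = 33.00.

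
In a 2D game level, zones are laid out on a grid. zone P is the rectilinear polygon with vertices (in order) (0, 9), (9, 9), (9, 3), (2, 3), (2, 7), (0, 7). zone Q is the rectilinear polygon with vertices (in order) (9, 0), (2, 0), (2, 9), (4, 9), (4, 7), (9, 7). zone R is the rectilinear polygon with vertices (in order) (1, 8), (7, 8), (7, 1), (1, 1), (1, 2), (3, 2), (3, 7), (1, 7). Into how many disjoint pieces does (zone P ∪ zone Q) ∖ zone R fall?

2

(zone P ∪ zone Q) ∖ zone R splits into 2 disjoint pieces (area 31, area 5).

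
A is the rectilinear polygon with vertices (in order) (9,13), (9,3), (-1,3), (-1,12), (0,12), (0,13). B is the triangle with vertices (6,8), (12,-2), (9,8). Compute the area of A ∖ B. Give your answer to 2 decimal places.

91.50

|A| = 99, |A∩B| = 7.5.
|A ∖ B| = |A| − |A∩B| = 99 − 7.5 = 91.50.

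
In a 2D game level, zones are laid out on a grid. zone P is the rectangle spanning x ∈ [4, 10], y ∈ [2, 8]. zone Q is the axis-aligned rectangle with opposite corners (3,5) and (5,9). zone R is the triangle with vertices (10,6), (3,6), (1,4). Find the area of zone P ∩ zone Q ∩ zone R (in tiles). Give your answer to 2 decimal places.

1.00

The intersection is the polygon with vertices (5,5), (4,5), (4,6), (5,6).
By the shoelace formula its area is 1.00.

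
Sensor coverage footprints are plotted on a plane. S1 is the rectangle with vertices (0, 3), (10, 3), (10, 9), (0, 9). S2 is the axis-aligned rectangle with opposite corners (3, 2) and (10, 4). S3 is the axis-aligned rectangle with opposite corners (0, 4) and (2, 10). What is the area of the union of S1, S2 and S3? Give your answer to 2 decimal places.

69.00

By inclusion–exclusion:
Individual areas: |S1| = 60, |S2| = 14, |S3| = 12.
|S1∩S2|: x∈[3,10], y∈[3,4] → 7·1 = 7.
|S1∩S3|: x∈[0,2], y∈[4,9] → 2·5 = 10.
|S2∩S3| = 0 (no overlap).
|S1∩S2∩S3| = 0.
|S1 ∪ S2 ∪ S3| = 86 − 17 + 0 = 69.00.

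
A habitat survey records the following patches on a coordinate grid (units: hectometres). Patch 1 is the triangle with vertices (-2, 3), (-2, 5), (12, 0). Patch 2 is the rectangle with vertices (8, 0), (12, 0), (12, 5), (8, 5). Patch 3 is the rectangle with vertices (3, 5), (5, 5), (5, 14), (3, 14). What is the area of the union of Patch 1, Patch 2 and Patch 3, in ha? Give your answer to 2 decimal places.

By inclusion–exclusion:
Individual areas: |Patch 1| = 14, |Patch 2| = 20, |Patch 3| = 18.
|Patch 1∩Patch 2| = 1.1429.
|Patch 1∩Patch 3| = 0.
|Patch 2∩Patch 3| = 0 (no overlap).
|Patch 1∩Patch 2∩Patch 3| = 0.
|Patch 1 ∪ Patch 2 ∪ Patch 3| = 52 − 1.1429 + 0 = 50.86.

50.86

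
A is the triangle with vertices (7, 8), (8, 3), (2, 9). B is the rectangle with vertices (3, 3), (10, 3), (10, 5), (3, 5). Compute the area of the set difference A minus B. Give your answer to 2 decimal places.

|A| = 12, |A∩B| = 1.6.
|A ∖ B| = |A| − |A∩B| = 12 − 1.6 = 10.40.

10.40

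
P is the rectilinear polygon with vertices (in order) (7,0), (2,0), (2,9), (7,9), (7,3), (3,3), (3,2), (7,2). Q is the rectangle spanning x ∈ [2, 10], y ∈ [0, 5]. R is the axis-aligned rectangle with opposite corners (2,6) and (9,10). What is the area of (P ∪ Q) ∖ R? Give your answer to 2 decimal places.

|P ∪ Q| = 60.
|(P ∪ Q) ∩ R| = 15.
|(P ∪ Q) ∖ R| = 60 − 15 = 45.00.

45.00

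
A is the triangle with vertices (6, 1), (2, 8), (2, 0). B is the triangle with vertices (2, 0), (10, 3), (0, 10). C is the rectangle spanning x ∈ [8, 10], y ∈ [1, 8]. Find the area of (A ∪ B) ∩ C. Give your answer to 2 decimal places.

The region (A ∪ B) ∩ C is the polygon with vertices (10,3), (8,2.25), (8,4.4).
By the shoelace formula its area is 2.15.

2.15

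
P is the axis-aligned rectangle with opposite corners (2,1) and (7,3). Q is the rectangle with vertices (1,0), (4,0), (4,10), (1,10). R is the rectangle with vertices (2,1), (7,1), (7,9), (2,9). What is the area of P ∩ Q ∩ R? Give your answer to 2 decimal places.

4.00

The intersection is the polygon with vertices (2,3), (4,3), (4,1), (2,1).
By the shoelace formula its area is 4.00.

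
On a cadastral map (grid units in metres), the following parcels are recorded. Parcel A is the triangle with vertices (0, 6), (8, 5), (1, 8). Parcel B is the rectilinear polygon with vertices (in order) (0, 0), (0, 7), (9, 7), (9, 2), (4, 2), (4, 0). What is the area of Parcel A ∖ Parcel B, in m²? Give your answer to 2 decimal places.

|Parcel A| = 8.5, |Parcel A∩Parcel B| = 7.0833.
|Parcel A ∖ Parcel B| = |Parcel A| − |Parcel A∩Parcel B| = 8.5 − 7.0833 = 1.42.

1.42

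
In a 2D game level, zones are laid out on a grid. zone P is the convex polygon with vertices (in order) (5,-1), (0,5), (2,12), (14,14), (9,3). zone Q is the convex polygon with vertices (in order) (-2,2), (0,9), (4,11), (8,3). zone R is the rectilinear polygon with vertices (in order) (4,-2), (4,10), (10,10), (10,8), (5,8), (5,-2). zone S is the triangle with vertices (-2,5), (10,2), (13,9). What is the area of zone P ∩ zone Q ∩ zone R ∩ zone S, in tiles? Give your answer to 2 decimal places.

The intersection is the polygon with vertices (5,3.25), (4,3.5), (4,6.6), (5,6.867).
By the shoelace formula its area is 3.36.

3.36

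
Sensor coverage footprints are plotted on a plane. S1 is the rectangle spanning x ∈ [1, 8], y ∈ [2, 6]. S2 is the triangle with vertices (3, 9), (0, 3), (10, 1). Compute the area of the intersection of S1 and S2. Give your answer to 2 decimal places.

The intersection is the polygon with vertices (8,2), (5,2), (1,2.8), (1,5), (1.5,6), (5.625,6), (8,3.286).
By the shoelace formula its area is 22.93.

22.93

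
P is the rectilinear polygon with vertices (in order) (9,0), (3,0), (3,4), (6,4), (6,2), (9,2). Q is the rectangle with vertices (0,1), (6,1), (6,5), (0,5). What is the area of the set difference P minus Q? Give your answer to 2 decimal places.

9.00

|P| = 18, |P∩Q| = 9.
|P ∖ Q| = |P| − |P∩Q| = 18 − 9 = 9.00.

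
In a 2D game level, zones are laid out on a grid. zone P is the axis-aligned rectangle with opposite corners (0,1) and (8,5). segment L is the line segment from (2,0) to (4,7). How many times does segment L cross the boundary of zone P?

2

The segment meets the boundary at (3.429,5), (2.286,1).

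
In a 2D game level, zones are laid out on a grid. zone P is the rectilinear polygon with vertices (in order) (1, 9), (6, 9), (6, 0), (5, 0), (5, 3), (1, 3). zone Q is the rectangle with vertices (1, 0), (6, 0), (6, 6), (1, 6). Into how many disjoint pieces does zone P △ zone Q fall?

2

zone P △ zone Q splits into 2 disjoint pieces (area 15, area 12).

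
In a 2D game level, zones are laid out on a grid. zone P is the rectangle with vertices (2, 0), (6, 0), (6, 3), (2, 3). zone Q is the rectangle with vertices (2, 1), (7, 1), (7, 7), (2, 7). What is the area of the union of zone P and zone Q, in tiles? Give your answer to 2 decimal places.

34.00

By inclusion–exclusion:
Individual areas: |zone P| = 12, |zone Q| = 30.
|zone P∩zone Q|: x∈[2,6], y∈[1,3] → 4·2 = 8.
|zone P ∪ zone Q| = 42 − 8 = 34.00.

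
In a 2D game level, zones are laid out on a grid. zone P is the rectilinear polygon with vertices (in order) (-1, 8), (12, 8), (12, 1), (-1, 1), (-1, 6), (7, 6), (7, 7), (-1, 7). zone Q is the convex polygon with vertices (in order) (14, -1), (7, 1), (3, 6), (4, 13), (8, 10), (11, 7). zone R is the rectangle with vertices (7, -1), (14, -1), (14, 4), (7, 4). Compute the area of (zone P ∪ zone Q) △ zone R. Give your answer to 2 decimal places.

|zone P ∪ zone Q| = 113.0476.
|(zone P ∪ zone Q) ∩ zone R| = 23.3125.
|(zone P ∪ zone Q) △ zone R| = 113.0476 + 35 − 46.625 = 101.42.

101.42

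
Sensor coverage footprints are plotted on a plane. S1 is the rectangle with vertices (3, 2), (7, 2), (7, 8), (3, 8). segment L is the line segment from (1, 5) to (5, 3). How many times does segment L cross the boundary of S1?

1

The segment meets the boundary at (3,4).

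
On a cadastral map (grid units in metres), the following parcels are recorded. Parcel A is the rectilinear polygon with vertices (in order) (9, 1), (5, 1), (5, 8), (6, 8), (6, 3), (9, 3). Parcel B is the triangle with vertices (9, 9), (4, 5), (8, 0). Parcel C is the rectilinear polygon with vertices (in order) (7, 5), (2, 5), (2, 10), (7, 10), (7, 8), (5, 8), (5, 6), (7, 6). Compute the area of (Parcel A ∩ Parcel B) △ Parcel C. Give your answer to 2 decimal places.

|Parcel A ∩ Parcel B| = 6.6194.
|(Parcel A ∩ Parcel B) ∩ Parcel C| = 0.975.
|(Parcel A ∩ Parcel B) △ Parcel C| = 6.6194 + 21 − 1.95 = 25.67.

25.67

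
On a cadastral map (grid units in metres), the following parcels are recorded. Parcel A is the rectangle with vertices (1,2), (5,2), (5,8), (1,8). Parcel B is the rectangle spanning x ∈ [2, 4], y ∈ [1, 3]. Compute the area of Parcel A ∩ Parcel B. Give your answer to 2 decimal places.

|Parcel A∩Parcel B|: x∈[2,4], y∈[2,3] → 2·1 = 2.

2.00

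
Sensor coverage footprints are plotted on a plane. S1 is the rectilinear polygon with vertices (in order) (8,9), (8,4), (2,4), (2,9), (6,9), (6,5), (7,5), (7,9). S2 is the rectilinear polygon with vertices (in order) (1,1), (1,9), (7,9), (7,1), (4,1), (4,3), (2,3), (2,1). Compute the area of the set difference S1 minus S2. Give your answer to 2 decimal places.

5.00

|S1| = 26, |S1∩S2| = 21.
|S1 ∖ S2| = |S1| − |S1∩S2| = 26 − 21 = 5.00.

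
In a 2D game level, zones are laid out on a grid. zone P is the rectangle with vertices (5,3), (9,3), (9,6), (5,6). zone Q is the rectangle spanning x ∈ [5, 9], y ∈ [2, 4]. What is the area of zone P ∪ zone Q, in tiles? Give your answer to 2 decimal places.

By inclusion–exclusion:
Individual areas: |zone P| = 12, |zone Q| = 8.
|zone P∩zone Q|: x∈[5,9], y∈[3,4] → 4·1 = 4.
|zone P ∪ zone Q| = 20 − 4 = 16.00.

16.00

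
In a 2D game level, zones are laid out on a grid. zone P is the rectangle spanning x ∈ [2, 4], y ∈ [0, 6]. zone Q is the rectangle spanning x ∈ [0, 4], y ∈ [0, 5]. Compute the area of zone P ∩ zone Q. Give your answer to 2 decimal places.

|zone P∩zone Q|: x∈[2,4], y∈[0,5] → 2·5 = 10.

10.00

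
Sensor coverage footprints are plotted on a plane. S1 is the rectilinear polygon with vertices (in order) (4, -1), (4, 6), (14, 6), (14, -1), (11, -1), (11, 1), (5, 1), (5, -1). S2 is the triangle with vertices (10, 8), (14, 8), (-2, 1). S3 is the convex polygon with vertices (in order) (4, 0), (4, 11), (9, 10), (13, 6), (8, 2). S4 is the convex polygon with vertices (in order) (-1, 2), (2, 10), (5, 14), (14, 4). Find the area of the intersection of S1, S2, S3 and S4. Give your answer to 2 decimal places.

4.52

The intersection is the polygon with vertices (9.429,6), (4,3.625), (4,4.5), (6.571,6).
By the shoelace formula its area is 4.52.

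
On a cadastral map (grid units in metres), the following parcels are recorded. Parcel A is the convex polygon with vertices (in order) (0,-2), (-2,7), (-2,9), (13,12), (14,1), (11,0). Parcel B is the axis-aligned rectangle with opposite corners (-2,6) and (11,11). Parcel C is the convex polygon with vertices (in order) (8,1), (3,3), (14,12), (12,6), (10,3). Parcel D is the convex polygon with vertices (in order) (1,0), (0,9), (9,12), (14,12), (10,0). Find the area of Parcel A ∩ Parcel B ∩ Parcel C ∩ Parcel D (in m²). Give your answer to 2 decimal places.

7.68

The intersection is the polygon with vertices (6.667,6), (11,9.546), (11,6).
By the shoelace formula its area is 7.68.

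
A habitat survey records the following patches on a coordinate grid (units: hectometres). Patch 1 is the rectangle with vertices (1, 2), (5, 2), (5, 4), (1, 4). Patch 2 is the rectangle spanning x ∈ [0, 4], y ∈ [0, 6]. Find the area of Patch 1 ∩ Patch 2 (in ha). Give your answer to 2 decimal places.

|Patch 1∩Patch 2|: x∈[1,4], y∈[2,4] → 3·2 = 6.

6.00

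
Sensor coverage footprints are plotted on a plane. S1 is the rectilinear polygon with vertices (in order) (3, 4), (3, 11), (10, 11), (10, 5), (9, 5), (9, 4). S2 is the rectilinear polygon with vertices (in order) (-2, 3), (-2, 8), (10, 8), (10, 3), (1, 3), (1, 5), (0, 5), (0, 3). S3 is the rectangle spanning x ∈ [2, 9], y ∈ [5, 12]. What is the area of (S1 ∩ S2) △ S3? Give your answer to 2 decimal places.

40.00

|S1 ∩ S2| = 27.
|(S1 ∩ S2) ∩ S3| = 18.
|(S1 ∩ S2) △ S3| = 27 + 49 − 36 = 40.00.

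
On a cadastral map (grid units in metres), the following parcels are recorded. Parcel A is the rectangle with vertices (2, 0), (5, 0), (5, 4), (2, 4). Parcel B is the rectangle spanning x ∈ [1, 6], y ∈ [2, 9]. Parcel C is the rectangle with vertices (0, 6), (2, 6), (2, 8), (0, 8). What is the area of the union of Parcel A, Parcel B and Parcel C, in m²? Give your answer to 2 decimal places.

By inclusion–exclusion:
Individual areas: |Parcel A| = 12, |Parcel B| = 35, |Parcel C| = 4.
|Parcel A∩Parcel B|: x∈[2,5], y∈[2,4] → 3·2 = 6.
|Parcel A∩Parcel C| = 0 (no overlap).
|Parcel B∩Parcel C|: x∈[1,2], y∈[6,8] → 1·2 = 2.
|Parcel A∩Parcel B∩Parcel C| = 0.
|Parcel A ∪ Parcel B ∪ Parcel C| = 51 − 8 + 0 = 43.00.

43.00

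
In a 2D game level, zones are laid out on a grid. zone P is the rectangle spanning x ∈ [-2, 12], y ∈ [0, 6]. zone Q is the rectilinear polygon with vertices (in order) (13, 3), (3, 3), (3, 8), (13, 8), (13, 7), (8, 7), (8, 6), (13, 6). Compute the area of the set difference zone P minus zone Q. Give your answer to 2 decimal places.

57.00

|zone P| = 84, |zone P∩zone Q| = 27.
|zone P ∖ zone Q| = |zone P| − |zone P∩zone Q| = 84 − 27 = 57.00.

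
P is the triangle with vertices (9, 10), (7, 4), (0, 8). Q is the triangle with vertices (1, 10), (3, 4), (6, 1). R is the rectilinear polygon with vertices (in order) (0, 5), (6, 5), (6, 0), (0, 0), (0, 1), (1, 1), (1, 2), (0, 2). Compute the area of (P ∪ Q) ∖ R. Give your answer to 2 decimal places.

26.58

|P ∪ Q| = 29.9613.
|(P ∪ Q) ∩ R| = 3.3829.
|(P ∪ Q) ∖ R| = 29.9613 − 3.3829 = 26.58.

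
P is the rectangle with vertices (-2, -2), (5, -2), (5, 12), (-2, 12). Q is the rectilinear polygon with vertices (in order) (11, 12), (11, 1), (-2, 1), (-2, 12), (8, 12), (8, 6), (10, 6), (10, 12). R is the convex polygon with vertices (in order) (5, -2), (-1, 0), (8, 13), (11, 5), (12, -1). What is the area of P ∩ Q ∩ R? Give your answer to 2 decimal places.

20.35

The intersection is the polygon with vertices (-0.308,1), (5,8.667), (5,1).
By the shoelace formula its area is 20.35.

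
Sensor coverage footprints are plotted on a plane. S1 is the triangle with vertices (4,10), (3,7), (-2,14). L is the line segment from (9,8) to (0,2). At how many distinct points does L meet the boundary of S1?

The segment lies entirely outside S1 and never meets its boundary.

0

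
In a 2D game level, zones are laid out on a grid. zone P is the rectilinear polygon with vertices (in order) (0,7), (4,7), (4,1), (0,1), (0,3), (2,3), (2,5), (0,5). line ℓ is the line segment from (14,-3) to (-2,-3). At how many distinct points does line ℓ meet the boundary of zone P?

The segment lies entirely outside zone P and never meets its boundary.

0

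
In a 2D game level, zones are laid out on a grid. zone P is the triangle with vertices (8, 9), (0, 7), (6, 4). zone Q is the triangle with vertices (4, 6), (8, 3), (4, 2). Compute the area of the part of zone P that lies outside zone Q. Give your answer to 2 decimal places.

16.46

|zone P| = 18, |zone P∩zone Q| = 1.5385.
|zone P ∖ zone Q| = |zone P| − |zone P∩zone Q| = 18 − 1.5385 = 16.46.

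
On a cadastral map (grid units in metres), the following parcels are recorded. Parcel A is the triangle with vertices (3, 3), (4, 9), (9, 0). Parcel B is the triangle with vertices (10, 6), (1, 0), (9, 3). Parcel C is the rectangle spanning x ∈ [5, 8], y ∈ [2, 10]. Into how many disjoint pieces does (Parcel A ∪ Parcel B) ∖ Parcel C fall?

(Parcel A ∪ Parcel B) ∖ Parcel C splits into 2 disjoint pieces (area 14.2746, area 3.3542).

2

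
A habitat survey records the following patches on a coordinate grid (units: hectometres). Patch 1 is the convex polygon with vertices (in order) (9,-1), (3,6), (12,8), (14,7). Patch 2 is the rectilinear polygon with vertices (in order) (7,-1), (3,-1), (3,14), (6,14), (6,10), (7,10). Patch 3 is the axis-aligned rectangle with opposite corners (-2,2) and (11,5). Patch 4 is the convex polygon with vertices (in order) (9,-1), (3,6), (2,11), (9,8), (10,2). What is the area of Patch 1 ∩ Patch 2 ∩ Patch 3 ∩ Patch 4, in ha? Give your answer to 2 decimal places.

5.57

The intersection is the polygon with vertices (6.429,2), (3.857,5), (7,5), (7,2).
By the shoelace formula its area is 5.57.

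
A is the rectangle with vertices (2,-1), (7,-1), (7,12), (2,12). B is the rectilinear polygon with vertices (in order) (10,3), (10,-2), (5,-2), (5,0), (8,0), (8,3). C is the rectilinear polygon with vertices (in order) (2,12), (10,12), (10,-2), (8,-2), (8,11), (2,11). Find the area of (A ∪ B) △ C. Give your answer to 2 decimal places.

|A ∪ B| = 79.
|(A ∪ B) ∩ C| = 15.
|(A ∪ B) △ C| = 79 + 34 − 30 = 83.00.

83.00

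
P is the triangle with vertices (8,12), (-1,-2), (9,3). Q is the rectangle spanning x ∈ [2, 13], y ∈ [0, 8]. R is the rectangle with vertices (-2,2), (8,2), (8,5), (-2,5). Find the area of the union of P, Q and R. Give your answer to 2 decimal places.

By inclusion–exclusion:
Individual areas: |P| = 47.5, |Q| = 88, |R| = 30.
|P∩Q| = 36.4683.
|P∩R| = 16.1429.
|Q∩R|: x∈[2,8], y∈[2,5] → 6·3 = 18.
|P∩Q∩R| = 16.
|P ∪ Q ∪ R| = 165.5 − 70.6111 + 16 = 110.89.

110.89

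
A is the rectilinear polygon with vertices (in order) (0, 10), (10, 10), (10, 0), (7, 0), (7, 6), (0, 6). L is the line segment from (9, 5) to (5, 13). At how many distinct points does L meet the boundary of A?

The segment meets the boundary at (6.5,10).

1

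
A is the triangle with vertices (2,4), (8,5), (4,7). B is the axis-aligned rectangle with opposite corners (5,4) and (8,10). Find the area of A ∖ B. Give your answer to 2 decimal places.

5.00

|A| = 8, |A∩B| = 3.
|A ∖ B| = |A| − |A∩B| = 8 − 3 = 5.00.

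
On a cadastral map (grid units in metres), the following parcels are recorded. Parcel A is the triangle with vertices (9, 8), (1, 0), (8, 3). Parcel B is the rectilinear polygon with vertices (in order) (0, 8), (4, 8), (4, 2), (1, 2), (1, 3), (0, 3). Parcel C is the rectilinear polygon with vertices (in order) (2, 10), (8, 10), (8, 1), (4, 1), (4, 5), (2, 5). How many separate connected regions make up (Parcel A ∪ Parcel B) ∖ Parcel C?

(Parcel A ∪ Parcel B) ∖ Parcel C splits into 2 disjoint pieces (area 2, area 19.0714).

2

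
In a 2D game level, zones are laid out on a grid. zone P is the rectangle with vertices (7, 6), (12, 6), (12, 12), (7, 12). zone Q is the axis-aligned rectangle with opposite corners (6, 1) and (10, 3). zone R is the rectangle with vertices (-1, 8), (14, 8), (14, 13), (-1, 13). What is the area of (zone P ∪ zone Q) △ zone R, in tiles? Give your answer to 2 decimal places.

|zone P ∪ zone Q| = 38.
|(zone P ∪ zone Q) ∩ zone R| = 20.
|(zone P ∪ zone Q) △ zone R| = 38 + 75 − 40 = 73.00.

73.00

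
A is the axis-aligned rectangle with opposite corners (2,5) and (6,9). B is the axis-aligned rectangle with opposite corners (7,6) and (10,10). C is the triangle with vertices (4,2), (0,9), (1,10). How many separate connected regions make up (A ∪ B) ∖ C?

(A ∪ B) ∖ C splits into 3 disjoint pieces (area 14.9792, area 0.0714, area 12).

3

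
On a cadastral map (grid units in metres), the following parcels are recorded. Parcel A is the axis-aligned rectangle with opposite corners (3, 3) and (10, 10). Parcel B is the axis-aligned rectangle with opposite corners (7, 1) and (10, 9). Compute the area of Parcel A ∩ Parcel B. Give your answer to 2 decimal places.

|Parcel A∩Parcel B|: x∈[7,10], y∈[3,9] → 3·6 = 18.

18.00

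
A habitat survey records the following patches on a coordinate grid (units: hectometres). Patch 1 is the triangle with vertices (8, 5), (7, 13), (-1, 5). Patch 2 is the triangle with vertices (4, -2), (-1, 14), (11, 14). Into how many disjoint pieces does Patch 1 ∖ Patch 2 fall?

2

Patch 1 ∖ Patch 2 splits into 2 disjoint pieces (area 0.7813, area 3.0134).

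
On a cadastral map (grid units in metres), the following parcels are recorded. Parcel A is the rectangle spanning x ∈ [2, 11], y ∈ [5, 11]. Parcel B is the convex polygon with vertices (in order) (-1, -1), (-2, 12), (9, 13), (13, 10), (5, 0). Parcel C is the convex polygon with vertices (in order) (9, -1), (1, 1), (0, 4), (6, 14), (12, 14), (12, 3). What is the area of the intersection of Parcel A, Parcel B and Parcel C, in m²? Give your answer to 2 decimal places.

47.47

The intersection is the polygon with vertices (2,7.333), (4.2,11), (11,11), (11,7.5), (9,5), (2,5).
By the shoelace formula its area is 47.47.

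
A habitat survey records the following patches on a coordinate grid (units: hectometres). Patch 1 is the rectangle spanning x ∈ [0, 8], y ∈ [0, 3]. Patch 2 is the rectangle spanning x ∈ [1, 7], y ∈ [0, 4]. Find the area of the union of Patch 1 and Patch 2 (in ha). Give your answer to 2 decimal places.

By inclusion–exclusion:
Individual areas: |Patch 1| = 24, |Patch 2| = 24.
|Patch 1∩Patch 2|: x∈[1,7], y∈[0,3] → 6·3 = 18.
|Patch 1 ∪ Patch 2| = 48 − 18 = 30.00.

30.00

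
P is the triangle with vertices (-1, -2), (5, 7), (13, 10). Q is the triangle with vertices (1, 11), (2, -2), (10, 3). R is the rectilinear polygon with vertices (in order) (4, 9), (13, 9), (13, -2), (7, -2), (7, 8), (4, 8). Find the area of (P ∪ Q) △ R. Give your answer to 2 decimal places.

|P ∪ Q| = 67.1411.
|(P ∪ Q) ∩ R| = 14.6159.
|(P ∪ Q) △ R| = 67.1411 + 69 − 29.2318 = 106.91.

106.91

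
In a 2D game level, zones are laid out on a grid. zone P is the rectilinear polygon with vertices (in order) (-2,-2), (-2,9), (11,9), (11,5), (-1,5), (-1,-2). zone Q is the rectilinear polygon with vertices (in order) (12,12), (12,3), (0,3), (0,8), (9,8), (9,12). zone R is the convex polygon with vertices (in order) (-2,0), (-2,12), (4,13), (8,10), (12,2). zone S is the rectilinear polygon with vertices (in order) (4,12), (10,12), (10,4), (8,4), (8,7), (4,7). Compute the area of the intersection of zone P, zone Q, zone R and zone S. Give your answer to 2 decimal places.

9.00

The intersection is the polygon with vertices (9,8), (10,6), (10,5), (8,5), (8,7), (4,7), (4,8).
By the shoelace formula its area is 9.00.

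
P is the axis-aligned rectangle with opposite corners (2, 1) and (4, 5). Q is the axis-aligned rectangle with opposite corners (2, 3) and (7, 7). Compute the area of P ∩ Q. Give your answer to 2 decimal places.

|P∩Q|: x∈[2,4], y∈[3,5] → 2·2 = 4.

4.00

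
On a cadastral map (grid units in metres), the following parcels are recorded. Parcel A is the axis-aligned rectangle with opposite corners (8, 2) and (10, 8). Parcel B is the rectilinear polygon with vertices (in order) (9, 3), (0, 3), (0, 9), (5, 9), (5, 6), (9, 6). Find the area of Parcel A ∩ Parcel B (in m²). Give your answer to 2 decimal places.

3.00

The intersection is the polygon with vertices (8,6), (9,6), (9,3), (8,3).
By the shoelace formula its area is 3.00.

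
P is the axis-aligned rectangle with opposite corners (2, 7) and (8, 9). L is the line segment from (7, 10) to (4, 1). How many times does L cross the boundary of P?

2

The segment meets the boundary at (6,7), (6.667,9).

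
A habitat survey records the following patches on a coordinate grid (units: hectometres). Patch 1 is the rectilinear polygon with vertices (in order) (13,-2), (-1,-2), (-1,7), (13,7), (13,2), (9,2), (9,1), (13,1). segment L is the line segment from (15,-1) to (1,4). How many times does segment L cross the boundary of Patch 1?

3

The segment meets the boundary at (9.4,1), (13,-0.286), (9,1.143).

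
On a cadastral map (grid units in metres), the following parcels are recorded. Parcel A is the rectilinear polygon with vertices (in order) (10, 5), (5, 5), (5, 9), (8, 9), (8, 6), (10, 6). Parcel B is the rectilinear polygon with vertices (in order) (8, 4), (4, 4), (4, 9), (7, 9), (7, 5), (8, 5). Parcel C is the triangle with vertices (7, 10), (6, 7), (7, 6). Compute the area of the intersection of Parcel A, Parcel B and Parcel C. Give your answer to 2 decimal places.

The intersection is the polygon with vertices (7,9), (7,6), (6,7), (6.667,9).
By the shoelace formula its area is 1.83.

1.83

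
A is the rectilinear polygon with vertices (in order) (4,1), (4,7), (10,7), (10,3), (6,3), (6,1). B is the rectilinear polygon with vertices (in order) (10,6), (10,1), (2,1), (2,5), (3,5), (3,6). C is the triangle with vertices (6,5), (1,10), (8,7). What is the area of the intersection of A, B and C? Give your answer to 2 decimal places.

The intersection is the polygon with vertices (7,6), (6,5), (5,6).
By the shoelace formula its area is 1.00.

1.00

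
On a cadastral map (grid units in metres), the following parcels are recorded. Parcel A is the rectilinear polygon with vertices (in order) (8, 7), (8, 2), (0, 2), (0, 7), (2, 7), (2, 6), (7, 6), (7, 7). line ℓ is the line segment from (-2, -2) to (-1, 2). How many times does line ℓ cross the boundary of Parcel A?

The segment lies entirely outside Parcel A and never meets its boundary.

0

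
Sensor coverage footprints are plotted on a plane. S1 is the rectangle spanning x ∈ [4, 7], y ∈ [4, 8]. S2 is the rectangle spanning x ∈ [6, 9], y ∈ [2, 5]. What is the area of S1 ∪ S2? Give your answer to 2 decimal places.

20.00

By inclusion–exclusion:
Individual areas: |S1| = 12, |S2| = 9.
|S1∩S2|: x∈[6,7], y∈[4,5] → 1·1 = 1.
|S1 ∪ S2| = 21 − 1 = 20.00.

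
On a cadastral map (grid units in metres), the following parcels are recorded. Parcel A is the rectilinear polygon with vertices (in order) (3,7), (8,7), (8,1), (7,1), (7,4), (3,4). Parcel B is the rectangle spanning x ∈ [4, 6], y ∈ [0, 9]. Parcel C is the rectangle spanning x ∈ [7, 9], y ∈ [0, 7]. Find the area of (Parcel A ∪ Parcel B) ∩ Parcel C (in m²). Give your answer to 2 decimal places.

6.00

The region (Parcel A ∪ Parcel B) ∩ Parcel C is the polygon with vertices (8,7), (8,1), (7,1), (7,4), (7,7).
By the shoelace formula its area is 6.00.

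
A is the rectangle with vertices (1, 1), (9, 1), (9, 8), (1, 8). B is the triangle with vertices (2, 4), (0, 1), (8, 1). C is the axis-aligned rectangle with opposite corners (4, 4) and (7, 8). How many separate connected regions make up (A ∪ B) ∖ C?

(A ∪ B) ∖ C is a single connected region.

1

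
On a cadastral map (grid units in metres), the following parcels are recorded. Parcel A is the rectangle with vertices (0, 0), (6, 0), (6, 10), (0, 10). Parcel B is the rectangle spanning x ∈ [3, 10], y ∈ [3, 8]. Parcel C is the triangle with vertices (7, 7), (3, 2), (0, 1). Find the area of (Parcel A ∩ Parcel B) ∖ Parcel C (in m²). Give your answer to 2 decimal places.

|Parcel A ∩ Parcel B| = 15.
|(Parcel A ∩ Parcel B) ∩ Parcel C| = 2.5464.
|(Parcel A ∩ Parcel B) ∖ Parcel C| = 15 − 2.5464 = 12.45.

12.45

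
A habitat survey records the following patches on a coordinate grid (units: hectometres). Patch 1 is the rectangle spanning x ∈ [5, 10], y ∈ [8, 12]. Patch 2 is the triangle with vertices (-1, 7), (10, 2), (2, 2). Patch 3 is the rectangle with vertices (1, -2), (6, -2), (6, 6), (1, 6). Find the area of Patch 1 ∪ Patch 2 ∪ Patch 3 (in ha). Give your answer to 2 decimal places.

By inclusion–exclusion:
Individual areas: |Patch 1| = 20, |Patch 2| = 20, |Patch 3| = 40.
|Patch 1∩Patch 2| = 0.
|Patch 1∩Patch 3| = 0 (no overlap).
|Patch 2∩Patch 3| = 13.9303.
|Patch 1∩Patch 2∩Patch 3| = 0.
|Patch 1 ∪ Patch 2 ∪ Patch 3| = 80 − 13.9303 + 0 = 66.07.

66.07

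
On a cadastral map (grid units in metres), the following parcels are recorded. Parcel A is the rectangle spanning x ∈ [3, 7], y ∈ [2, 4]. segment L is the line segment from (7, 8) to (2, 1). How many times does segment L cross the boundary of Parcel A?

2

The segment meets the boundary at (3,2.4), (4.143,4).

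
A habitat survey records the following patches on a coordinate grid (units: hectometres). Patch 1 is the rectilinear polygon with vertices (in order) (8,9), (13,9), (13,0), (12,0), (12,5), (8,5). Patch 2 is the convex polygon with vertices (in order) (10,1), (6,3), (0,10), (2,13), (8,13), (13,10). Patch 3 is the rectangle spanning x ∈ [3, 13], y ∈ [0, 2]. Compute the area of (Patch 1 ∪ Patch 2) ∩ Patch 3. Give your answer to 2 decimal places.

3.17

|Patch 1 ∪ Patch 2| = 104.
|(Patch 1 ∪ Patch 2) ∩ Patch 3| = 3.17.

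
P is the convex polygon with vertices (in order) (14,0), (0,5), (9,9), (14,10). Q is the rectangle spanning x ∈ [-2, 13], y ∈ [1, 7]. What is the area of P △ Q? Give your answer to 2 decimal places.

|P| = 75.5, |Q| = 90, |P∩Q| = 51.1.
|P △ Q| = |P| + |Q| − 2·|P∩Q| = 75.5 + 90 − 102.2 = 63.30.

63.30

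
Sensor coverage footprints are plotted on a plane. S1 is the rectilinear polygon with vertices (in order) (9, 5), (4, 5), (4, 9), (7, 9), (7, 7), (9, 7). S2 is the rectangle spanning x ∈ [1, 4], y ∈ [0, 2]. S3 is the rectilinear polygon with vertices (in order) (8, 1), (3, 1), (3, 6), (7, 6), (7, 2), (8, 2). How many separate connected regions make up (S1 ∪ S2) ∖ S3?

(S1 ∪ S2) ∖ S3 splits into 2 disjoint pieces (area 13, area 5).

2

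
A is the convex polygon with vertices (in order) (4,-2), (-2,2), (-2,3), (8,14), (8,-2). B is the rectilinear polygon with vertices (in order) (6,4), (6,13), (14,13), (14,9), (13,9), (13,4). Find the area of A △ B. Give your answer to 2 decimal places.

|A| = 93, |B| = 67, |A∩B| = 17.3455.
|A △ B| = |A| + |B| − 2·|A∩B| = 93 + 67 − 34.6909 = 125.31.

125.31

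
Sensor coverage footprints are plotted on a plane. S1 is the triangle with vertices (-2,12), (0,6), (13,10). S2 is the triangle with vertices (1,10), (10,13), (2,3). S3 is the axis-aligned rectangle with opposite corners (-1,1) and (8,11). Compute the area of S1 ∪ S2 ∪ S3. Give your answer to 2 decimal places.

By inclusion–exclusion:
Individual areas: |S1| = 43, |S2| = 33, |S3| = 90.
|S1∩S2| = 20.3705.
|S1∩S3| = 33.2372.
|S2∩S3| = 28.5.
|S1∩S2∩S3| = 20.2534.
|S1 ∪ S2 ∪ S3| = 166 − 82.1077 + 20.2534 = 104.15.

104.15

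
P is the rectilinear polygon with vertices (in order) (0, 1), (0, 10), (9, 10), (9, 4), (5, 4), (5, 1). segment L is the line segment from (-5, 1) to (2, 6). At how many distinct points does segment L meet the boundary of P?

The segment meets the boundary at (0,4.571).

1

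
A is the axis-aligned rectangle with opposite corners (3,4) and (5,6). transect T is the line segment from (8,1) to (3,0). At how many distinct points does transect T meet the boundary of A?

0

The segment lies entirely outside A and never meets its boundary.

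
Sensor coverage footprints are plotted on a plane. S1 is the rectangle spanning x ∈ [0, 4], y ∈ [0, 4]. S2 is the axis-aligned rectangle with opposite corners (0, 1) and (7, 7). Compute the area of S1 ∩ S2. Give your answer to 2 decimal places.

|S1∩S2|: x∈[0,4], y∈[1,4] → 4·3 = 12.

12.00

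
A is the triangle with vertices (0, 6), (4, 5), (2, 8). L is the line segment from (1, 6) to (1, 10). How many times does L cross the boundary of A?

1

The segment meets the boundary at (1,7).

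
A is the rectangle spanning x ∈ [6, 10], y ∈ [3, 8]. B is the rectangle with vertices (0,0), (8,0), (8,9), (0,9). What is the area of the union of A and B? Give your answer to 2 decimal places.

82.00

By inclusion–exclusion:
Individual areas: |A| = 20, |B| = 72.
|A∩B|: x∈[6,8], y∈[3,8] → 2·5 = 10.
|A ∪ B| = 92 − 10 = 82.00.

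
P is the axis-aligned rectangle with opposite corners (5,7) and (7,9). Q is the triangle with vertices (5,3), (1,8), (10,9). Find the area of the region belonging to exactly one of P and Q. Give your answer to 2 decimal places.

|P| = 4, |Q| = 24.5, |P∩Q| = 3.1111.
|P △ Q| = |P| + |Q| − 2·|P∩Q| = 4 + 24.5 − 6.2222 = 22.28.

22.28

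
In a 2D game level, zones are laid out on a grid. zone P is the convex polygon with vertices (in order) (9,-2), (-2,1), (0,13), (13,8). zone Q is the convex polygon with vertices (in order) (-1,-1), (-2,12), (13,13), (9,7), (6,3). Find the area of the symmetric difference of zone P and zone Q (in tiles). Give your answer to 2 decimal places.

83.93

|zone P| = 144, |zone Q| = 120, |zone P∩zone Q| = 90.037.
|zone P △ zone Q| = |zone P| + |zone Q| − 2·|zone P∩zone Q| = 144 + 120 − 180.0741 = 83.93.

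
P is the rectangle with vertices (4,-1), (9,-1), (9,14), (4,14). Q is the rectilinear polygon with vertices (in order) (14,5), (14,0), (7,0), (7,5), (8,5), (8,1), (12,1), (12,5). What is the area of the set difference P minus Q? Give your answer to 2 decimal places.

|P| = 75, |P∩Q| = 6.
|P ∖ Q| = |P| − |P∩Q| = 75 − 6 = 69.00.

69.00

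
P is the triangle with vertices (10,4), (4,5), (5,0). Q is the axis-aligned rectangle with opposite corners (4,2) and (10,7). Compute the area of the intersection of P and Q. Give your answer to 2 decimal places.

The intersection is the polygon with vertices (10,4), (7.5,2), (4.6,2), (4,5).
By the shoelace formula its area is 11.60.

11.60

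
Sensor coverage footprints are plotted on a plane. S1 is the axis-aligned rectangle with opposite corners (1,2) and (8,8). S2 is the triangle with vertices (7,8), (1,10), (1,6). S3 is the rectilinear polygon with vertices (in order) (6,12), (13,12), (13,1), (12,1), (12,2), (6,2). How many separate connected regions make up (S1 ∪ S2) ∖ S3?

(S1 ∪ S2) ∖ S3 is a single connected region.

1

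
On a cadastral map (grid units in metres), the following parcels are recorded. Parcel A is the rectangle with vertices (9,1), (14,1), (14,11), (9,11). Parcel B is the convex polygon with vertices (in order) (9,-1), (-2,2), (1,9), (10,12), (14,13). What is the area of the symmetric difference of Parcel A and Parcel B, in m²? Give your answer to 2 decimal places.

125.50

|Parcel A| = 50, |Parcel B| = 125.5, |Parcel A∩Parcel B| = 25.
|Parcel A △ Parcel B| = |Parcel A| + |Parcel B| − 2·|Parcel A∩Parcel B| = 50 + 125.5 − 50 = 125.50.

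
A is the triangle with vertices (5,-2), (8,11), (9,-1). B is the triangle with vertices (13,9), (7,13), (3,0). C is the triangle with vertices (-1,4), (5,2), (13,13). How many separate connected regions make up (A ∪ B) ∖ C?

2

(A ∪ B) ∖ C splits into 2 disjoint pieces (area 31.4655, area 8.5337).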